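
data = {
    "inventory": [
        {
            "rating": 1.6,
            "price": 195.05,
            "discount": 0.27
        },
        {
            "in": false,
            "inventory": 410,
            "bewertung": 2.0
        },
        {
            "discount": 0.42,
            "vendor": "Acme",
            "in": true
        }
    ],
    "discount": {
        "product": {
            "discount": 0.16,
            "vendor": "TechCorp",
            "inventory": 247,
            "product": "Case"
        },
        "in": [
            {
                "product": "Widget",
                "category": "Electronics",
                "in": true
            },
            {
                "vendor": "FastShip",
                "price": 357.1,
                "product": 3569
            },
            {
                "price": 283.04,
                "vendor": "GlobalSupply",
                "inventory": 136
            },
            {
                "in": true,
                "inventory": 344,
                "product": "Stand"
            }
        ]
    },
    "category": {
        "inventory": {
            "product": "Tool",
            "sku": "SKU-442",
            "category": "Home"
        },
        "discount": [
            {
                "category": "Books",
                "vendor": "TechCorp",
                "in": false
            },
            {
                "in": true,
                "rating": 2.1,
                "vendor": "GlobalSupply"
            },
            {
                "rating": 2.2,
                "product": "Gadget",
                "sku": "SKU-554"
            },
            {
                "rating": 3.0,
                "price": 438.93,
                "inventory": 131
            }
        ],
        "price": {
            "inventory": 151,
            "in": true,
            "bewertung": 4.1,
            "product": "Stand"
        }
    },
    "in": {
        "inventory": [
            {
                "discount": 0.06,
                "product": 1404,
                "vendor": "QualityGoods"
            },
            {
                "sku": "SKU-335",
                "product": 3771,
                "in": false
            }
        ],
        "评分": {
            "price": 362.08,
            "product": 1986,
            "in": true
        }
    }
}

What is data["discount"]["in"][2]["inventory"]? 136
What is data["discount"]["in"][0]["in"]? True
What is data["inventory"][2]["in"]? True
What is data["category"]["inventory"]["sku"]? "SKU-442"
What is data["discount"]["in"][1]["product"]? 3569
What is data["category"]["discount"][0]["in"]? False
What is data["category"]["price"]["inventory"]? 151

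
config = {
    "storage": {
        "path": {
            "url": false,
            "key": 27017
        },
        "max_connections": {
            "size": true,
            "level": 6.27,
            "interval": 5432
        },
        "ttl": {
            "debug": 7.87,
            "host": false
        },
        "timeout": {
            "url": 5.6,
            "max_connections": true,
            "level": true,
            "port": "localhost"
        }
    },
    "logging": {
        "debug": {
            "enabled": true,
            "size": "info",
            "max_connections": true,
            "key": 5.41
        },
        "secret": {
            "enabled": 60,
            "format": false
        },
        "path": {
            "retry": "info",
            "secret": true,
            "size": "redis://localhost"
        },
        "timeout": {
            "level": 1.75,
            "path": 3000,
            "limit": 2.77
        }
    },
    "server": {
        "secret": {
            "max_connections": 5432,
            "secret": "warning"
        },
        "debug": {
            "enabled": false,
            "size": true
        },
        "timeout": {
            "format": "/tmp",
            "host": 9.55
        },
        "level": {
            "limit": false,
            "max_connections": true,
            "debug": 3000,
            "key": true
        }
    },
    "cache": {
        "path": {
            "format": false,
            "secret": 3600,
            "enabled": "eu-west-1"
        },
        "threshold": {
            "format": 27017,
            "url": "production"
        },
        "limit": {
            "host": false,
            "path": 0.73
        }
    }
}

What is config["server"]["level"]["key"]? True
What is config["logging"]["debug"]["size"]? "info"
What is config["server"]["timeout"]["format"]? "/tmp"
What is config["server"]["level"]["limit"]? False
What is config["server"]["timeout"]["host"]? 9.55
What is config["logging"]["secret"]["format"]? False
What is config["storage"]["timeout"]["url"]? 5.6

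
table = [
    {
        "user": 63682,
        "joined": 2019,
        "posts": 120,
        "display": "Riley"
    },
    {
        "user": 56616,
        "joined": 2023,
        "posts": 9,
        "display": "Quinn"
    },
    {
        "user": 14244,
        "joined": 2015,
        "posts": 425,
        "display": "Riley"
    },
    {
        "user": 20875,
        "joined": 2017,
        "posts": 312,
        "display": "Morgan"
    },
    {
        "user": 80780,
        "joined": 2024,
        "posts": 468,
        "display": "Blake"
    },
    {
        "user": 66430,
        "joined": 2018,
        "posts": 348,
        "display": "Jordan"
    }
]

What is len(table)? 6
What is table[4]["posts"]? 468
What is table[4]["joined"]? 2024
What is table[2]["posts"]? 425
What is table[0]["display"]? "Riley"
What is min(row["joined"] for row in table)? 2015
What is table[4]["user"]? 80780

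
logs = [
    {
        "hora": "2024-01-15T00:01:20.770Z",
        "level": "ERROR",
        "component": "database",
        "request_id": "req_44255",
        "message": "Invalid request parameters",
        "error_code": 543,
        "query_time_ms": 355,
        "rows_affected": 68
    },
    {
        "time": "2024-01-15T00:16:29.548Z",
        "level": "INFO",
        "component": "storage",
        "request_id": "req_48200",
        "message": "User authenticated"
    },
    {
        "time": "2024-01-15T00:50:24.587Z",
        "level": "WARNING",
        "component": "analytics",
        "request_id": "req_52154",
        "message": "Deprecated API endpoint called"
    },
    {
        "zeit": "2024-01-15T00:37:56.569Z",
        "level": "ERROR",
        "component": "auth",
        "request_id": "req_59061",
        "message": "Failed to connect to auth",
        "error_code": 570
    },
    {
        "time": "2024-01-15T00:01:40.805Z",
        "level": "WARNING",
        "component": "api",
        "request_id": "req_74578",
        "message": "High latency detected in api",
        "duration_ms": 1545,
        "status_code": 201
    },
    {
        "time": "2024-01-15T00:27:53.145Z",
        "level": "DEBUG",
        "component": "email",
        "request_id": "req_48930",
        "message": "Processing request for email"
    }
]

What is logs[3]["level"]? "ERROR"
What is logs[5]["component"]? "email"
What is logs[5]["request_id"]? "req_48930"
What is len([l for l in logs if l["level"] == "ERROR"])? 2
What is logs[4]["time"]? "2024-01-15T00:01:40.805Z"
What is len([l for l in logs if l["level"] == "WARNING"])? 2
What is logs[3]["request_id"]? "req_59061"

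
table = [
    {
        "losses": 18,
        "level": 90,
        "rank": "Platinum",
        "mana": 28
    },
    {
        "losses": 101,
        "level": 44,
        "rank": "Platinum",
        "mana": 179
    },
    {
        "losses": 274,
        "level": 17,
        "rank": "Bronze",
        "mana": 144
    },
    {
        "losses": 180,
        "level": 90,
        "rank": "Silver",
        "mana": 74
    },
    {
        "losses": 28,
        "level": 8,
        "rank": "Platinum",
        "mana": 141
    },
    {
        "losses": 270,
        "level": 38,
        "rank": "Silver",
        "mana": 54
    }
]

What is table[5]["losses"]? 270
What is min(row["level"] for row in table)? 8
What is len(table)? 6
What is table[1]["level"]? 44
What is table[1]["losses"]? 101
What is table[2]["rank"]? "Bronze"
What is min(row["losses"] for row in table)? 18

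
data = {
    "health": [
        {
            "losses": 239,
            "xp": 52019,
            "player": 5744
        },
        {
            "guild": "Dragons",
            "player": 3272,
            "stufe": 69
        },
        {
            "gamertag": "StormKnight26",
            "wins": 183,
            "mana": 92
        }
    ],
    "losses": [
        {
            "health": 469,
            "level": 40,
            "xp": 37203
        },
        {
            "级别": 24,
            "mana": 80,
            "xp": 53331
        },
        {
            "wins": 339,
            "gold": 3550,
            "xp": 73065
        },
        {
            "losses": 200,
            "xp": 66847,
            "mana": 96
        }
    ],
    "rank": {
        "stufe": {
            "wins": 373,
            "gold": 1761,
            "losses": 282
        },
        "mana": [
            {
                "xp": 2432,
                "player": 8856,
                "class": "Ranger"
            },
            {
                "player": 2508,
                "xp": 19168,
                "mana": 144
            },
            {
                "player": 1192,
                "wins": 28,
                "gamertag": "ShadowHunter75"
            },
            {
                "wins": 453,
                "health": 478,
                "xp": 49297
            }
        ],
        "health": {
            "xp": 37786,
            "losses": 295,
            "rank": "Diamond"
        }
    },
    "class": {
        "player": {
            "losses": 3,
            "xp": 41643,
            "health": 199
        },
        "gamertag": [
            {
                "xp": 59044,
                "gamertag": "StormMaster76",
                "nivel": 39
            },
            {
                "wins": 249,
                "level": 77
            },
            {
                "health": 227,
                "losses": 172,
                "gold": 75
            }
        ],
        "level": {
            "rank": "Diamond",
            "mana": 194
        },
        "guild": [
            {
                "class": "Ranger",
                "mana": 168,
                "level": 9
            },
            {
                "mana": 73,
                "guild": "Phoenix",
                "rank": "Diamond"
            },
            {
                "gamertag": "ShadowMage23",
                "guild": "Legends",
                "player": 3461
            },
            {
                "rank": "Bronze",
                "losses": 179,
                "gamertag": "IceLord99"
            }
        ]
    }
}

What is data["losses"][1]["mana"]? 80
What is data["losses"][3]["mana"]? 96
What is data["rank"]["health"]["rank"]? "Diamond"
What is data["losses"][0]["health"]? 469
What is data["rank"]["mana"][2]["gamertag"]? "ShadowHunter75"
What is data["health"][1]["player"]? 3272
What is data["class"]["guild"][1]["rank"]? "Diamond"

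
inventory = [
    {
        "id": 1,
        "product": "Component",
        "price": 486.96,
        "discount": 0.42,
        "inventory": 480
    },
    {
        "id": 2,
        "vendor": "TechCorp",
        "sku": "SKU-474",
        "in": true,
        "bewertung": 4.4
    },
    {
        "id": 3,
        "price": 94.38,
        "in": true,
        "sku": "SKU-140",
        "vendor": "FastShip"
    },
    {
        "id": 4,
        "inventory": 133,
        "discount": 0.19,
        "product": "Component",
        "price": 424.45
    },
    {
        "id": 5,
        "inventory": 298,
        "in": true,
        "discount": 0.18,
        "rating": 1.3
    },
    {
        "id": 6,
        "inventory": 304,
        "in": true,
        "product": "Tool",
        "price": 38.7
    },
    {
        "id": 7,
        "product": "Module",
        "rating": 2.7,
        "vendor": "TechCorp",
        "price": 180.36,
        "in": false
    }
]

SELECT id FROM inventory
[1, 2, 3, 4, 5, 6, 7]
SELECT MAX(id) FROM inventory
7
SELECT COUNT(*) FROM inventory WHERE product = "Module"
1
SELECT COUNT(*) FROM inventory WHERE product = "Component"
2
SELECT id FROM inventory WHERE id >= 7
[7]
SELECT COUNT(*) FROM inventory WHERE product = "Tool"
1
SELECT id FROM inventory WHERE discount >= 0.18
[1, 4, 5]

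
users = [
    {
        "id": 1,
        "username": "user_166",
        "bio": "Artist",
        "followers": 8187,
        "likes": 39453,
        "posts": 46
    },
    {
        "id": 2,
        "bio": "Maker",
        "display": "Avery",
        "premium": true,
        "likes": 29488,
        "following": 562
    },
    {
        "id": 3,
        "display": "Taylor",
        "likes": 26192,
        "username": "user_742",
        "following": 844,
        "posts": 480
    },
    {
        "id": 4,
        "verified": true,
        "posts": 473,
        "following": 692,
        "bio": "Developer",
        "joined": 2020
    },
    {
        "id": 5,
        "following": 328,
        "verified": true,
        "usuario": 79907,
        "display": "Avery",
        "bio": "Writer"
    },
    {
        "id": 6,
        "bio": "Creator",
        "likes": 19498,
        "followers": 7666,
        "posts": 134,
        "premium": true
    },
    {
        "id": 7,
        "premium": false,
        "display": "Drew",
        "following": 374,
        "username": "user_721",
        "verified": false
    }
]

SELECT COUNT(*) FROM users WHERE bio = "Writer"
1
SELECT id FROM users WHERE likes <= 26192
[3, 6]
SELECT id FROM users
[1, 2, 3, 4, 5, 6, 7]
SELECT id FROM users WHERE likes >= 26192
[1, 2, 3]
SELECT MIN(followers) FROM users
7666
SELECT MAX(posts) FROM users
480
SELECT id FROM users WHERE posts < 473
[1, 6]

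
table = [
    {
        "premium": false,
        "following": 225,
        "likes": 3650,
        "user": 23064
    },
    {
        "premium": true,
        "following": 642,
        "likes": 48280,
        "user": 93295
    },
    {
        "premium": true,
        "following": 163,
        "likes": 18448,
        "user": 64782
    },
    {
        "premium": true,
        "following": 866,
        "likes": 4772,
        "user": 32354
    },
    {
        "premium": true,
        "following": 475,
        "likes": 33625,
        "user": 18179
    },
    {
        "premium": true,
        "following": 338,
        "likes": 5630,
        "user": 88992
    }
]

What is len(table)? 6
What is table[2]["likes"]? 18448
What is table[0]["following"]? 225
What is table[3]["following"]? 866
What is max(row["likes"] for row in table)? 48280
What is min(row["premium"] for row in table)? False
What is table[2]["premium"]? True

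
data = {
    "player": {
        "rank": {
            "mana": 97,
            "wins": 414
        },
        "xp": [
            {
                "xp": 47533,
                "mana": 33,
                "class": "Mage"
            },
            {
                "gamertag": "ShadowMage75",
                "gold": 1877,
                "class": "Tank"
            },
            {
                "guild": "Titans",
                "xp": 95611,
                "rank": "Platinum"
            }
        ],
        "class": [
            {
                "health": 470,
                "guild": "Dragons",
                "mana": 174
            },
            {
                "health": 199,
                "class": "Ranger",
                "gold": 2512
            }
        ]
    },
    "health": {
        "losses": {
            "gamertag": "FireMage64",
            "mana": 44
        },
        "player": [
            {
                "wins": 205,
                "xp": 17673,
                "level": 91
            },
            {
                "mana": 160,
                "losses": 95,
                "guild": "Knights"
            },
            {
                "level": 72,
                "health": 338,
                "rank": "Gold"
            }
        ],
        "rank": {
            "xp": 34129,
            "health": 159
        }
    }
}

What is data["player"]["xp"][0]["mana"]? 33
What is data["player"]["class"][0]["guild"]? "Dragons"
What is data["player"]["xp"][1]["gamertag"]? "ShadowMage75"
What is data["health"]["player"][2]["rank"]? "Gold"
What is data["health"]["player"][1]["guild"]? "Knights"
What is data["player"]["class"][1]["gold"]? 2512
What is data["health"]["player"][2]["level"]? 72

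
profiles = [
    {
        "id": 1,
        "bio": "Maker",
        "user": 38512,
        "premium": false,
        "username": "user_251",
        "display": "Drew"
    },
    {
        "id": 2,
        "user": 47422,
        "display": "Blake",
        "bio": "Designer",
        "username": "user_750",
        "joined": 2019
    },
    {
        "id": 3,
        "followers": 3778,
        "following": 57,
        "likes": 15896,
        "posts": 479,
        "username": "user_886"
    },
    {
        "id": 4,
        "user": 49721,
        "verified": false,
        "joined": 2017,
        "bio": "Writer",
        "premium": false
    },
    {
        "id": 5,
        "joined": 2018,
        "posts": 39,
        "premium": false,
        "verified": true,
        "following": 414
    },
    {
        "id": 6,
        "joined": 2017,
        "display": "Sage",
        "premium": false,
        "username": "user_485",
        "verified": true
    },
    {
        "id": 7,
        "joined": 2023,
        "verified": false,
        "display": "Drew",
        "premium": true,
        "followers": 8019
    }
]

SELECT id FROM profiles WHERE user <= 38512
[1]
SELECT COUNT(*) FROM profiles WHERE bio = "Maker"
1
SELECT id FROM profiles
[1, 2, 3, 4, 5, 6, 7]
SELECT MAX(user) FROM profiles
49721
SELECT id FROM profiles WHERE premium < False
[]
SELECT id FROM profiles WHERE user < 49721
[1, 2]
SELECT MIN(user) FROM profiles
38512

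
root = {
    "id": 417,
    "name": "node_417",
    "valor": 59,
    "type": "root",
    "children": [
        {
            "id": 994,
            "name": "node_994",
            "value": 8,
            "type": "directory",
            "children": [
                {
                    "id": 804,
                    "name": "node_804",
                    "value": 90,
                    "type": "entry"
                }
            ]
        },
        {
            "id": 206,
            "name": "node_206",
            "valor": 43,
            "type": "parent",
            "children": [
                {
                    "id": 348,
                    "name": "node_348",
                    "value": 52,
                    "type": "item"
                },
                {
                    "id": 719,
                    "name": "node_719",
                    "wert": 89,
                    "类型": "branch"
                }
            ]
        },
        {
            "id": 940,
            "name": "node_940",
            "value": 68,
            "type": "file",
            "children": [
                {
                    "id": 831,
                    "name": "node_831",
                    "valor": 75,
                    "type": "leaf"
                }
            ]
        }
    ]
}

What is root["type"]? "root"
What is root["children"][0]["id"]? 994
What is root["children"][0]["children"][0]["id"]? 804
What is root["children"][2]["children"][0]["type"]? "leaf"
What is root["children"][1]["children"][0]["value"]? 52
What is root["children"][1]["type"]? "parent"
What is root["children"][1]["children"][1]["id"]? 719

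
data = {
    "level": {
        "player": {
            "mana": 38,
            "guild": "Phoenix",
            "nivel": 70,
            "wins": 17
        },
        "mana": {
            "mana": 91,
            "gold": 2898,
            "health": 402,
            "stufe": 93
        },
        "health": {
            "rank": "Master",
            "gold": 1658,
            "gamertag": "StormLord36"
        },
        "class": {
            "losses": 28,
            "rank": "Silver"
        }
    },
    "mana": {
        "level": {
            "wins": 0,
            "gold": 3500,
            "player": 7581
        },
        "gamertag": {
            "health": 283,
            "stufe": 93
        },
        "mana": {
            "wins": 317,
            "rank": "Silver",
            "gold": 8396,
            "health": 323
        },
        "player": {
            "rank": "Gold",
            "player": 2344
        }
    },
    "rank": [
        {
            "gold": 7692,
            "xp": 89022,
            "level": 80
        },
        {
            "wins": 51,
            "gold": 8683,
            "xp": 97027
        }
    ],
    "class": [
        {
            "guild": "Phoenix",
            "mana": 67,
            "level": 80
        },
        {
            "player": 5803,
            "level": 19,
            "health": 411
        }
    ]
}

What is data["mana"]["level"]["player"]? 7581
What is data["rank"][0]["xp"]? 89022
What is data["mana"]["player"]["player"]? 2344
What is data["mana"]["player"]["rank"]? "Gold"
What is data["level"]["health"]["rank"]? "Master"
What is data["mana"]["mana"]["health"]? 323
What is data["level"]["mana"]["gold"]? 2898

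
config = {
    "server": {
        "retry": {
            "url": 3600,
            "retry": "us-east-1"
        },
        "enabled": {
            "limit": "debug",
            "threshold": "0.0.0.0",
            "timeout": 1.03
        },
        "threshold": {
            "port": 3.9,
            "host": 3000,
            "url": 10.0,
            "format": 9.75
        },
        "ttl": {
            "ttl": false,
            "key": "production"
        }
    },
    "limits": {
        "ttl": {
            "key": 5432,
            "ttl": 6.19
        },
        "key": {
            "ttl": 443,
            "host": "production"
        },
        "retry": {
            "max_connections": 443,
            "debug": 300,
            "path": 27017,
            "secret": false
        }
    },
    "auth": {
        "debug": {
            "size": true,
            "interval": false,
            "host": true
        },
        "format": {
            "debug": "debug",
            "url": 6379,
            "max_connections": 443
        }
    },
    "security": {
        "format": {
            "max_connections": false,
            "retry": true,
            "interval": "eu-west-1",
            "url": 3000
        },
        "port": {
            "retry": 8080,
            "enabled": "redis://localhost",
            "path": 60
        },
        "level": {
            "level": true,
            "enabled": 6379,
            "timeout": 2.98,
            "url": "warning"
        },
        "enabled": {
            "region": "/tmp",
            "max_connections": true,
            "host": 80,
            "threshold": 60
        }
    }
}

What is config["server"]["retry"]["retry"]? "us-east-1"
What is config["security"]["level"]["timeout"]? 2.98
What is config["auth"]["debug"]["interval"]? False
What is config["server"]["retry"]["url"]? 3600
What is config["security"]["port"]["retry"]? 8080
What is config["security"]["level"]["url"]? "warning"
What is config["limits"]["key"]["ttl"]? 443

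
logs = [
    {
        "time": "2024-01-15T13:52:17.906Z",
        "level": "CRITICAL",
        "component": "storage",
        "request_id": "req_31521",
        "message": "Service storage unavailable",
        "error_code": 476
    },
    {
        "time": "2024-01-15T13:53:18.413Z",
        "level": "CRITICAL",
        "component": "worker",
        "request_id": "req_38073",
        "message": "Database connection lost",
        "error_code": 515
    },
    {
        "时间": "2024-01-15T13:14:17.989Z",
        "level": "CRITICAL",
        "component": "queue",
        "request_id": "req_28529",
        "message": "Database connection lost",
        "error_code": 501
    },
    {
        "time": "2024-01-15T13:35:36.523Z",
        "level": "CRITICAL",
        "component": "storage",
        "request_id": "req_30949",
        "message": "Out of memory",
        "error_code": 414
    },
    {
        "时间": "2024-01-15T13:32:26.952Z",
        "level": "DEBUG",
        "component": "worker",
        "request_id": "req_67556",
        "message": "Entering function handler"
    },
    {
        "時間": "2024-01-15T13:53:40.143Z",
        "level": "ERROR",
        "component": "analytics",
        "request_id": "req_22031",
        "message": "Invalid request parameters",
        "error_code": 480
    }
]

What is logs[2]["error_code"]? 501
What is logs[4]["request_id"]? "req_67556"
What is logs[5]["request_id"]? "req_22031"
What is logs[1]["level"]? "CRITICAL"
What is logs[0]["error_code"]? 476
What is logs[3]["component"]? "storage"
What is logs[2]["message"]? "Database connection lost"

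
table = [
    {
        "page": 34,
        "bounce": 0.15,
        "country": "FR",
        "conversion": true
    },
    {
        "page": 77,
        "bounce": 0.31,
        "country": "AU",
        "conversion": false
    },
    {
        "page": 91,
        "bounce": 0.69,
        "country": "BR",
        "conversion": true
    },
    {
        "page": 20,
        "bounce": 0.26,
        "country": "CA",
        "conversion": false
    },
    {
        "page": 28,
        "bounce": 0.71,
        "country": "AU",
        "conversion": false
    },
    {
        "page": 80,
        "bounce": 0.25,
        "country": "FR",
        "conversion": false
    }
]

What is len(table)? 6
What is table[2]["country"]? "BR"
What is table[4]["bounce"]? 0.71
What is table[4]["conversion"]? False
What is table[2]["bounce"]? 0.69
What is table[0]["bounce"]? 0.15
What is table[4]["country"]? "AU"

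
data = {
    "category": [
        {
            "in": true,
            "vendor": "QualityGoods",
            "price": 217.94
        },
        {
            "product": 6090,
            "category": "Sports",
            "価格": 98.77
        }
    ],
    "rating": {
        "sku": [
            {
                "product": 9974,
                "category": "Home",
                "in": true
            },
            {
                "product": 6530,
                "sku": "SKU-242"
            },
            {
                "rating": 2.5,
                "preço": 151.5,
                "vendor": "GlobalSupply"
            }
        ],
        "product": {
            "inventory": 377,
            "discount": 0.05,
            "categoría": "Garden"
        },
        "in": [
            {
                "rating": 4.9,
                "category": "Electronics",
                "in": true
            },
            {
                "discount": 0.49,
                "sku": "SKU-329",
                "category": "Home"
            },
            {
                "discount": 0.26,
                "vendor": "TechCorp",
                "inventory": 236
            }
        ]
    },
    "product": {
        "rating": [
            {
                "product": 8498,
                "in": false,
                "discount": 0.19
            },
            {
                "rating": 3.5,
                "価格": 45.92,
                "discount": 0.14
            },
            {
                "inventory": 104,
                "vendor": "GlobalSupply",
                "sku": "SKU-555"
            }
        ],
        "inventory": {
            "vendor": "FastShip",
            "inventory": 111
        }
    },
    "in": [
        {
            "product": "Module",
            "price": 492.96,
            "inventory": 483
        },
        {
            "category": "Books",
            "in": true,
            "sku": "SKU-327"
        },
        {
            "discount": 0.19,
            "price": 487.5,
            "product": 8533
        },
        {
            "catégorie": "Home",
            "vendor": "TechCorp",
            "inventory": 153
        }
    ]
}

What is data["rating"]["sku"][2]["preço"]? 151.5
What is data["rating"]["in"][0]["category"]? "Electronics"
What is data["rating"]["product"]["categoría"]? "Garden"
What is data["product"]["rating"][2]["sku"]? "SKU-555"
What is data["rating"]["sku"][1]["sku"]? "SKU-242"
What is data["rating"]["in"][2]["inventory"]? 236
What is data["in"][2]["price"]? 487.5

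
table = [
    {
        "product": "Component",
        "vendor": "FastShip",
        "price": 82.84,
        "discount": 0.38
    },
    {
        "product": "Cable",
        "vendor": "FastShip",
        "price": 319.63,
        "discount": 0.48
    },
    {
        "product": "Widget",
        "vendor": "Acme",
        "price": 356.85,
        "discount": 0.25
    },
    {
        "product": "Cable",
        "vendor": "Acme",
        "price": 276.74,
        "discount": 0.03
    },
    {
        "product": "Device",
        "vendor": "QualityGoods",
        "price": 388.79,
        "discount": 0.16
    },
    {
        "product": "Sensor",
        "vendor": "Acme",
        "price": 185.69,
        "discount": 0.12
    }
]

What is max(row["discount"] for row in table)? 0.48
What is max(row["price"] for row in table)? 388.79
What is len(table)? 6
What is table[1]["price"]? 319.63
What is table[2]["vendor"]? "Acme"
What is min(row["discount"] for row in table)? 0.03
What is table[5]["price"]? 185.69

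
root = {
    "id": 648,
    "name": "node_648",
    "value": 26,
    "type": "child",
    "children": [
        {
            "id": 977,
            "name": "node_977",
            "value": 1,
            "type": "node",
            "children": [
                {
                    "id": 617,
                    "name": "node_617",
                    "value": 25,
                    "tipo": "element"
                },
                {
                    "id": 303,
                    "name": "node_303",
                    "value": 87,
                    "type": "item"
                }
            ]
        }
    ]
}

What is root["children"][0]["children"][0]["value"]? 25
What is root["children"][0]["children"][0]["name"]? "node_617"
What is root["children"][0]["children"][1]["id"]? 303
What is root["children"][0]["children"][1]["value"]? 87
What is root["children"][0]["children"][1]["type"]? "item"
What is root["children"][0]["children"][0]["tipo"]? "element"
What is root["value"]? 26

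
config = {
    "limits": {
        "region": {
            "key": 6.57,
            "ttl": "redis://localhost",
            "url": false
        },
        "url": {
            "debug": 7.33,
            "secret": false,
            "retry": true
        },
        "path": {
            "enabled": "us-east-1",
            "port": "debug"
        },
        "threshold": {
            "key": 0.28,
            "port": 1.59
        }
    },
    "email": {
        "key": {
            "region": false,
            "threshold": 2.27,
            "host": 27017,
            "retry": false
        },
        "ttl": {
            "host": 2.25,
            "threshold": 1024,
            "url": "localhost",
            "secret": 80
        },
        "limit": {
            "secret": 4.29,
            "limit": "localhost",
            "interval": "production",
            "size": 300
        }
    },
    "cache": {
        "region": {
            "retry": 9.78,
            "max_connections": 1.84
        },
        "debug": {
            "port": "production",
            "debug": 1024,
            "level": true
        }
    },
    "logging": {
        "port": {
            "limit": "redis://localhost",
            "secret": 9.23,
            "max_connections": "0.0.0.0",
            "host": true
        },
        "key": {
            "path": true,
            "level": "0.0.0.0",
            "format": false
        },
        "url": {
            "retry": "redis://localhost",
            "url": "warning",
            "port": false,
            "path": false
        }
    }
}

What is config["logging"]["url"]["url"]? "warning"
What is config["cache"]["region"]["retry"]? 9.78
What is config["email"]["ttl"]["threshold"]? 1024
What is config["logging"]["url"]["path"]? False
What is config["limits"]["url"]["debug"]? 7.33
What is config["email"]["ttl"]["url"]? "localhost"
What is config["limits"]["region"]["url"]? False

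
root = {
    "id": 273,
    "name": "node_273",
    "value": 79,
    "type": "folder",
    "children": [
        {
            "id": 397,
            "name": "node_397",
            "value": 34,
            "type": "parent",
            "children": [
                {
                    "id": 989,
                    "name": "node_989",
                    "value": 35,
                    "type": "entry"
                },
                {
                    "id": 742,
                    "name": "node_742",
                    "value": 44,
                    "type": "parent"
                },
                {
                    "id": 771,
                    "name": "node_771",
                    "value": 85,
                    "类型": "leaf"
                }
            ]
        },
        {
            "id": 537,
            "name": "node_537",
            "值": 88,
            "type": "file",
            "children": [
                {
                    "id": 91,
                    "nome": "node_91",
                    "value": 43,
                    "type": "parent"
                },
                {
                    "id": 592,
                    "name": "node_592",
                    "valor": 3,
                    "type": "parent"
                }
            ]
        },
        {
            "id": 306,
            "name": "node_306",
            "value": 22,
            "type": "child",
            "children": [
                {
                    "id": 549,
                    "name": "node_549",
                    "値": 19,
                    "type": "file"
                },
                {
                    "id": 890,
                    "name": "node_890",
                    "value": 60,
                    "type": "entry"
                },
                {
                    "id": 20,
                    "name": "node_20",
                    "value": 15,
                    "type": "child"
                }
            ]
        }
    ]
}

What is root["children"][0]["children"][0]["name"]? "node_989"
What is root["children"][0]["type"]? "parent"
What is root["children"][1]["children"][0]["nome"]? "node_91"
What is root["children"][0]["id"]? 397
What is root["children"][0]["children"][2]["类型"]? "leaf"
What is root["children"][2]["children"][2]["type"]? "child"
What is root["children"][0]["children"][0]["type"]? "entry"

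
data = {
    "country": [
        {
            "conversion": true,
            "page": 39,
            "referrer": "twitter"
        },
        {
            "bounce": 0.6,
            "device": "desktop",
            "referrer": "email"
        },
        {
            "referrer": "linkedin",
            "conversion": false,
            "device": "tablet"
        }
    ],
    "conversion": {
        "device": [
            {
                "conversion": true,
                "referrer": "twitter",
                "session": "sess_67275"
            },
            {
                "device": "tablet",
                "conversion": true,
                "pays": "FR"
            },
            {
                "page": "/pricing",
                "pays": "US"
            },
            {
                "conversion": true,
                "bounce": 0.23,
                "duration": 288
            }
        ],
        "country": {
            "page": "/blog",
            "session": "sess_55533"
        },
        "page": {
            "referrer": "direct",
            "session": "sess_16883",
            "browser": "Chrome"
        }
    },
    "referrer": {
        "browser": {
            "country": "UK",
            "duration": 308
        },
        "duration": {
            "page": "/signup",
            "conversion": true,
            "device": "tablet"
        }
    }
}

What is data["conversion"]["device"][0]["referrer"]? "twitter"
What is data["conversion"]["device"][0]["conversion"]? True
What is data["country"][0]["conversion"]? True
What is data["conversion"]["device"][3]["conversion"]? True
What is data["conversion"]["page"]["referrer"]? "direct"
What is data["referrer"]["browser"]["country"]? "UK"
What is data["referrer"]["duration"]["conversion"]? True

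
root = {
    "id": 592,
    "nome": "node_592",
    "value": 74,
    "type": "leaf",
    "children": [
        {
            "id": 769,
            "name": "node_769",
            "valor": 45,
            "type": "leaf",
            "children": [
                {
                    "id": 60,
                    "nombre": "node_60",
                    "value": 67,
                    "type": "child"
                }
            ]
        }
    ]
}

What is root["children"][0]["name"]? "node_769"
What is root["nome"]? "node_592"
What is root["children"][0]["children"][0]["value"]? 67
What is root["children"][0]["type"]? "leaf"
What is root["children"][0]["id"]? 769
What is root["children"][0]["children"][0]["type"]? "child"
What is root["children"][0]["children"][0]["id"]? 60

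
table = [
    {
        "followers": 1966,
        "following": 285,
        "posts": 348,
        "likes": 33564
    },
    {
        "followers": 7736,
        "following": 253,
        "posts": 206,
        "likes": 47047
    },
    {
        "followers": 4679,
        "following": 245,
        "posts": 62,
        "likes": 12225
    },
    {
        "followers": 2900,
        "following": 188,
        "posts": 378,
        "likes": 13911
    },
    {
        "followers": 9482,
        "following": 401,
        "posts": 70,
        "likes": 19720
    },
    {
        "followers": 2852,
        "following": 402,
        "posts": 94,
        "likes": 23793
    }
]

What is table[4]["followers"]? 9482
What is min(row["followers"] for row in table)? 1966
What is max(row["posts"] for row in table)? 378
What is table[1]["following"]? 253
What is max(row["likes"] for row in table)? 47047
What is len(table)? 6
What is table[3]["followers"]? 2900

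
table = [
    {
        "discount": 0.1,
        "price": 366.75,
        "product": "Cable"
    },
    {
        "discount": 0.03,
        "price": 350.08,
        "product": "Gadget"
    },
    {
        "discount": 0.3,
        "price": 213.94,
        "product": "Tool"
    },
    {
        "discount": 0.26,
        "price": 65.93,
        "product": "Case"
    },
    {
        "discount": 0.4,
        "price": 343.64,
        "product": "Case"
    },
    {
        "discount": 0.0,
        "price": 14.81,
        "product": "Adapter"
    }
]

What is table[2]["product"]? "Tool"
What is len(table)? 6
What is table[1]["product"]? "Gadget"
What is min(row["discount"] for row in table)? 0.0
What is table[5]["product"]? "Adapter"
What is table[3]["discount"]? 0.26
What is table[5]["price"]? 14.81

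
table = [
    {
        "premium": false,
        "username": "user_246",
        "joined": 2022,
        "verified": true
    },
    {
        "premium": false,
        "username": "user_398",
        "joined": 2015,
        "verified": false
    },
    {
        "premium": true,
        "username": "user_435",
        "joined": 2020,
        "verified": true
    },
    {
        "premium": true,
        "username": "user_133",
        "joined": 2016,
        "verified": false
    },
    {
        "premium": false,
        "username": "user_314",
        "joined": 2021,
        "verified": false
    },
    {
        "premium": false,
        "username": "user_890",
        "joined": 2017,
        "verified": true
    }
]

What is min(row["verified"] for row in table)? False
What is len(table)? 6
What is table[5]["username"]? "user_890"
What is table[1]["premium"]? False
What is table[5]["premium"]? False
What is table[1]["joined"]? 2015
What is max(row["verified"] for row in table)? True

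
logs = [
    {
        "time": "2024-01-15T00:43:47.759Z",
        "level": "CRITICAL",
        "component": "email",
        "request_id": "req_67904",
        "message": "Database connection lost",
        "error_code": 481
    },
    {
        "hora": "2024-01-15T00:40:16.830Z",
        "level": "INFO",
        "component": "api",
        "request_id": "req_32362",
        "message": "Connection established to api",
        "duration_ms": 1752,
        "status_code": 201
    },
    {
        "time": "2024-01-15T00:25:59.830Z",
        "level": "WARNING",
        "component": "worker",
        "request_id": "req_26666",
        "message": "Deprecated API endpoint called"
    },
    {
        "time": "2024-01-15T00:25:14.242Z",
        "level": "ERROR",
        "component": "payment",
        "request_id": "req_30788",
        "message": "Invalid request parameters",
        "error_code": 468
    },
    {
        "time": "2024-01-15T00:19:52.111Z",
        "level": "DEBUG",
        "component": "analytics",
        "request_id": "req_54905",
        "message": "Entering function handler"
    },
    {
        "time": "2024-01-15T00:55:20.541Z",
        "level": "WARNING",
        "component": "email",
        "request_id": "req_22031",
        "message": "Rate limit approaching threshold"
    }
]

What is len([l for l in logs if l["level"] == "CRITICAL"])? 1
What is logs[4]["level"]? "DEBUG"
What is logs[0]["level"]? "CRITICAL"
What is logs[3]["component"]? "payment"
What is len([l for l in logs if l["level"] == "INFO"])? 1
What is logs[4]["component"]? "analytics"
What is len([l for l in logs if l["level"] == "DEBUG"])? 1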